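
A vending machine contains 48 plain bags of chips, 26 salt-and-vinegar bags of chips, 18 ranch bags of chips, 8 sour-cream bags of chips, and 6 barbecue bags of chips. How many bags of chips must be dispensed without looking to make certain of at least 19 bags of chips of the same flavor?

69

In the worst case we take at most 18 of each flavor, but all 8 sour-cream and all 6 barbecue (fewer than 18), giving 18 + 18 + 18 + 8 + 6 = 68.
One more bag of chips then forces some flavor to 19, so 68 + 1 = 69.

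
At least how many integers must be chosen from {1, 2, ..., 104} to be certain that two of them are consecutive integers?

Partition {1, …, 104} into 52 pairs: {1,2}, {3,4}, …, {103,104}.
Choosing 52 integers — say the 52 even numbers 2, 4, …, 104 — takes one from each pair and avoids the property.
Choosing 53 forces two into the same pair by pigeonhole, and those are consecutive. So 53.

53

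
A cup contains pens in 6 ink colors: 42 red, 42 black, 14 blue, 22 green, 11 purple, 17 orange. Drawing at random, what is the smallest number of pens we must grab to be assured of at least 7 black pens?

113

To avoid black pens as long as possible, exhaust the other 5 ink colors first.
The worst case draws every non-black pen first: 42 + 14 + 22 + 11 + 17 = 106.
The next 7 draws are then forced to be black, giving 106 + 7 = 113.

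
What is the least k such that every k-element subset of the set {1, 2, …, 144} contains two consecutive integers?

Partition {1, …, 144} into 72 pairs: {1,2}, {3,4}, …, {143,144}.
Choosing 72 integers — say the 72 even numbers 2, 4, …, 144 — takes one from each pair and avoids the property.
Choosing 73 forces two into the same pair by pigeonhole, and those are consecutive. So 73.

73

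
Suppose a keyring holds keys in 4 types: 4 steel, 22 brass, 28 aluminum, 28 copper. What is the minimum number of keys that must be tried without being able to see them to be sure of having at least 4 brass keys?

64

The worst case draws every non-brass key first: 4 + 28 + 28 = 60.
The next 4 draws are then forced to be brass, giving 60 + 4 = 64.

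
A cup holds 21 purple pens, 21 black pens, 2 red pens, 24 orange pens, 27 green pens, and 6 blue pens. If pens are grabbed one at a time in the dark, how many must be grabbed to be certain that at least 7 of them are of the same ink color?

33

In the worst case we take at most 6 of each ink color, but all 2 red (fewer than 6), giving 6 + 6 + 2 + 6 + 6 + 6 = 32.
One more pen then forces some ink color to 7, so 32 + 1 = 33.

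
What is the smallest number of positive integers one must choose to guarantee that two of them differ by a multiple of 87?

88

Use the pigeonhole principle on residue classes: two integers differ by a multiple of 87 exactly when they share a remainder mod 87.
There are 87 residue classes mod 87, so 87 integers can all lie in distinct classes.
One more integer must repeat a residue, giving a difference divisible by 87. So n = 87 + 1 = 88.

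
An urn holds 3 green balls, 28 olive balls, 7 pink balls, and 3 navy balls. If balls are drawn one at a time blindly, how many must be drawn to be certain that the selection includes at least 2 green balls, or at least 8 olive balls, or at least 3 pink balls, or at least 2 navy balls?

The worst case stops just short of every target: 1 green, 7 olive, 2 pink, 1 navy — 1 + 7 + 2 + 1 = 11 balls.
One more ball must push some color to its target, so 11 + 1 = 12.

12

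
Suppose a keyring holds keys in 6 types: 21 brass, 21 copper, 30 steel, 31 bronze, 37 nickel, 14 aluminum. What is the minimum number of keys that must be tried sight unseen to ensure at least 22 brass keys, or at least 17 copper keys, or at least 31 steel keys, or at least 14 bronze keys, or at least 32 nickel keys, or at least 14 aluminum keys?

The worst case stops just short of every target: 21 brass, 16 copper, 30 steel, 13 bronze, 31 nickel, 13 aluminum — 21 + 16 + 30 + 13 + 31 + 13 = 124 keys.
One more key must push some type to its target, so 124 + 1 = 125.

125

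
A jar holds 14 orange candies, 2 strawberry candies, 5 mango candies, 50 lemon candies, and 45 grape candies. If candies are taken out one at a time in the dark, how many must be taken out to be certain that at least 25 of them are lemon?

To avoid lemon candies as long as possible, exhaust the other 4 flavors first.
The worst case draws every non-lemon candy first: 14 + 2 + 5 + 45 = 66.
The next 25 draws are then forced to be lemon, giving 66 + 25 = 91.

91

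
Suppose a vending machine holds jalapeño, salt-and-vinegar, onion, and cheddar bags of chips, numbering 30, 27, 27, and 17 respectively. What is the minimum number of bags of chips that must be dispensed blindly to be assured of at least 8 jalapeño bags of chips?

The worst case draws every non-jalapeño bag of chips first: 27 + 27 + 17 = 71.
The next 8 draws are then forced to be jalapeño, giving 71 + 8 = 79.

79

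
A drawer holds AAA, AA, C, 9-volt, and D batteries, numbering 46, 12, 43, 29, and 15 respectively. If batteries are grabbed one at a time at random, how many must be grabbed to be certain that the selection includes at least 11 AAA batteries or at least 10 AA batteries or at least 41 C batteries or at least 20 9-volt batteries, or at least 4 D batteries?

Each of the 5 types has its own threshold; avoid all of them simultaneously.
The worst case stops just short of every target: 10 AAA, 9 AA, 40 C, 19 9-volt, 3 D — 10 + 9 + 40 + 19 + 3 = 81 batteries.
One more battery must push some type to its target, so 81 + 1 = 82.

82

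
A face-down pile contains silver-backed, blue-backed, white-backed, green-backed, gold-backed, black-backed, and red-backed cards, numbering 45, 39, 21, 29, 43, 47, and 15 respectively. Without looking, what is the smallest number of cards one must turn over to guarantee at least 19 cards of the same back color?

124

In the worst case we take at most 18 of each back color, but all 15 red-backed (fewer than 18), giving 18 + 18 + 18 + 18 + 18 + 18 + 15 = 123.
One more card then forces some back color to 19, so 123 + 1 = 124.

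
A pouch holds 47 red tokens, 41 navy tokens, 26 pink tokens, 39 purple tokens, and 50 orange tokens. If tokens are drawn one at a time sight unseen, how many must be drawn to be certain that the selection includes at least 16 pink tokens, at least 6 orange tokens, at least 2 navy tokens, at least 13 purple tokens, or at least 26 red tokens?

59

Each of the 5 colors has its own threshold; avoid all of them simultaneously.
The worst case stops just short of every target: 25 red, 1 navy, 15 pink, 12 purple, 5 orange — 25 + 1 + 15 + 12 + 5 = 58 tokens.
One more token must push some color to its target, so 58 + 1 = 59.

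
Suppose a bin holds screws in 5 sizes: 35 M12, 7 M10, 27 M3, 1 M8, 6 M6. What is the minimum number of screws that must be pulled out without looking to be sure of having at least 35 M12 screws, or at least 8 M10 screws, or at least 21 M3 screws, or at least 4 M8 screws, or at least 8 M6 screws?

69

The worst case stops just short of every target: 34 M12, 7 M10, 20 M3, all 1 M8, all 6 M6 — 34 + 7 + 20 + 1 + 6 = 68 screws.
One more screw must push some size to its target, so 68 + 1 = 69.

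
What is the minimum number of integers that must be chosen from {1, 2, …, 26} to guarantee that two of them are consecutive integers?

Partition {1, …, 26} into 13 pairs: {1,2}, {3,4}, …, {25,26}.
Choosing 13 integers — say the 13 even numbers 2, 4, …, 26 — takes one from each pair and avoids the property.
Choosing 14 forces two into the same pair by pigeonhole, and those are consecutive. So 14.

14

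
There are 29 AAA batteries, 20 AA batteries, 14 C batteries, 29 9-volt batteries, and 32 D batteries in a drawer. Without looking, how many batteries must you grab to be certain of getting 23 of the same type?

In the worst case we take at most 22 of each type, but all 20 AA and all 14 C (fewer than 22), giving 22 + 20 + 14 + 22 + 22 = 100.
One more battery then forces some type to 23, so 100 + 1 = 101.

101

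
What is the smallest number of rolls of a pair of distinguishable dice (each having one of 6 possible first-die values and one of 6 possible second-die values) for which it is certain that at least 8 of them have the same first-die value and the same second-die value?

253

There are 6 × 6 = 36 (first-die value, second-die value) combinations acting as pigeonholes.
With 36 × 7 = 252 rolls of a pair of distinguishable dice we could place exactly 7 in each, with no (first-die value, second-die value) pair reaching 8.
One more forces some (first-die value, second-die value) pair to hold 8, so 252 + 1 = 253.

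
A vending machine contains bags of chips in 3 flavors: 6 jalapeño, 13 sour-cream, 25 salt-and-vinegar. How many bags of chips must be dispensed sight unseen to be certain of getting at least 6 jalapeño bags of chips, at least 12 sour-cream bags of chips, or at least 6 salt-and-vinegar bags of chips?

The worst case stops just short of every target: 5 jalapeño, 11 sour-cream, 5 salt-and-vinegar — 5 + 11 + 5 = 21 bags of chips.
One more bag of chips must push some flavor to its target, so 21 + 1 = 22.

22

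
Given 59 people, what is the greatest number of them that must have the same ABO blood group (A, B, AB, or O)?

15

There are 4 ABO blood groups, which serve as the pigeonholes.
If each of the 4 ABO blood groups held at most 14, the total would be at most 4 × 14 = 56 < 59, a contradiction.
So at least one holds ⌈59/4⌉ = 15.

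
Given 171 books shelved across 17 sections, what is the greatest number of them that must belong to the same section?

11

The 171 books fall into 17 sections.
If each of the 17 sections held at most 10, the total would be at most 17 × 10 = 170 < 171, a contradiction.
So at least one holds ⌈171/17⌉ = 11.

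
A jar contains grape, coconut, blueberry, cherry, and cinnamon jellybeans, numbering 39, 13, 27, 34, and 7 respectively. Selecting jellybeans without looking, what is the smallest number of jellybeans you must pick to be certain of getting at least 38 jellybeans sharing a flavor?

Treat the 5 flavors as pigeonholes.
In the worst case we take at most 37 of each flavor, but all 13 coconut, all 27 blueberry, all 34 cherry, and all 7 cinnamon (fewer than 37), giving 37 + 13 + 27 + 34 + 7 = 118.
One more jellybean then forces some flavor to 38, so 118 + 1 = 119.

119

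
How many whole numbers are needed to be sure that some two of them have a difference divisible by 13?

Two integers differ by a multiple of 13 exactly when they share a remainder mod 13.
There are 13 residue classes mod 13, so 13 integers can all lie in distinct classes.
One more integer must repeat a residue, giving a difference divisible by 13. So n = 13 + 1 = 14.

14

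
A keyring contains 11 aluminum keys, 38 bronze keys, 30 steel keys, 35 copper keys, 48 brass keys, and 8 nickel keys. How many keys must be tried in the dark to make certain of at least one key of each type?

The hardest type to obtain is nickel: we could draw every other key first — 170 − 8 = 162 keys — without a single nickel one.
The next draw must be nickel, so 162 + 1 = 163.

163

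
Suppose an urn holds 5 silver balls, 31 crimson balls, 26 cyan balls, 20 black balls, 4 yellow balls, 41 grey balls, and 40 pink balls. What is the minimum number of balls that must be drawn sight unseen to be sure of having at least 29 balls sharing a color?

In the worst case we take at most 28 of each color, but all 5 silver, all 26 cyan, all 20 black, and all 4 yellow (fewer than 28), giving 5 + 28 + 26 + 20 + 4 + 28 + 28 = 139.
One more ball then forces some color to 29, so 139 + 1 = 140.

140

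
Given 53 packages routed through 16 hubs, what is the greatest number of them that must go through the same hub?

4

If each of the 16 hubs held at most 3, the total would be at most 16 × 3 = 48 < 53, a contradiction.
So at least one holds ⌈53/16⌉ = 4.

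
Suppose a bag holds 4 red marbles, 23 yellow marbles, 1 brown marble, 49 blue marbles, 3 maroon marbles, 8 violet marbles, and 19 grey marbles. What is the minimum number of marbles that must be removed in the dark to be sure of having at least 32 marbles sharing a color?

90

Treat the 7 colors as pigeonholes.
In the worst case we take at most 31 of each color, but all 4 red, all 23 yellow, all 1 brown, all 3 maroon, all 8 violet, and all 19 grey (fewer than 31), giving 4 + 23 + 1 + 31 + 3 + 8 + 19 = 89.
One more marble then forces some color to 32, so 89 + 1 = 90.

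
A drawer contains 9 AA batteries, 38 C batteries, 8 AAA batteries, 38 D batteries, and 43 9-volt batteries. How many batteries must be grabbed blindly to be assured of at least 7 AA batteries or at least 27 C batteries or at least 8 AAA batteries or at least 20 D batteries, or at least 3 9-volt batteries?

61

Each of the 5 types has its own threshold; avoid all of them simultaneously.
The worst case stops just short of every target: 6 AA, 26 C, 7 AAA, 19 D, 2 9-volt — 6 + 26 + 7 + 19 + 2 = 60 batteries.
One more battery must push some type to its target, so 60 + 1 = 61.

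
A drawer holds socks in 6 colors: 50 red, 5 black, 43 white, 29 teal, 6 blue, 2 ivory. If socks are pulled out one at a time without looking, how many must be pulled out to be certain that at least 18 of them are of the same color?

65

In the worst case we take at most 17 of each color, but all 5 black, all 6 blue, and all 2 ivory (fewer than 17), giving 17 + 5 + 17 + 17 + 6 + 2 = 64.
One more sock then forces some color to 18, so 64 + 1 = 65.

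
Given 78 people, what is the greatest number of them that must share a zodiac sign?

7

There are 12 zodiac signs, which serve as the pigeonholes.
If each of the 12 zodiac signs held at most 6, the total would be at most 12 × 6 = 72 < 78, a contradiction.
So at least one holds ⌈78/12⌉ = 7.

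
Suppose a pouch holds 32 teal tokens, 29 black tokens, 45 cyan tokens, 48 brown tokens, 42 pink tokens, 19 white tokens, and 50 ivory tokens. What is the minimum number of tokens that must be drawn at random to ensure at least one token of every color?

The hardest color to obtain is white: we could draw every other token first — 265 − 19 = 246 tokens — without a single white one.
The next draw must be white, so 246 + 1 = 247.

247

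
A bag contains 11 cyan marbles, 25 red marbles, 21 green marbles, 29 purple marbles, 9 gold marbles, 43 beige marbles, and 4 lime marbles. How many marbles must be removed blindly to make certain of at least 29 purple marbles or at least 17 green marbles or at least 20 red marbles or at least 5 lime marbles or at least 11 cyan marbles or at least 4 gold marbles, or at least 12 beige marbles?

Each of the 7 colors has its own threshold; avoid all of them simultaneously.
The worst case stops just short of every target: 10 cyan, 19 red, 16 green, 28 purple, 3 gold, 11 beige, 4 lime — 10 + 19 + 16 + 28 + 3 + 11 + 4 = 91 marbles.
One more marble must push some color to its target, so 91 + 1 = 92.

92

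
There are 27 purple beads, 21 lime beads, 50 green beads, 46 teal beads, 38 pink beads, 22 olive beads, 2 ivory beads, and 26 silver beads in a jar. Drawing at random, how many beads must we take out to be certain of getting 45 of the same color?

225

Treat the 8 colors as pigeonholes.
In the worst case we take at most 44 of each color, but all 27 purple, all 21 lime, all 38 pink, all 22 olive, all 2 ivory, and all 26 silver (fewer than 44), giving 27 + 21 + 44 + 44 + 38 + 22 + 2 + 26 = 224.
One more bead then forces some color to 45, so 224 + 1 = 225.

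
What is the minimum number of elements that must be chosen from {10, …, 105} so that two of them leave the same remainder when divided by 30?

Use the pigeonhole principle on residue classes: group the integers by remainder mod 30; there are 30 residue classes, each nonempty in this range.
Choosing one from each class (30 integers) avoids any shared remainder.
One more choice must repeat a class, so two differ by a multiple of 30. Hence 30 + 1 = 31.

31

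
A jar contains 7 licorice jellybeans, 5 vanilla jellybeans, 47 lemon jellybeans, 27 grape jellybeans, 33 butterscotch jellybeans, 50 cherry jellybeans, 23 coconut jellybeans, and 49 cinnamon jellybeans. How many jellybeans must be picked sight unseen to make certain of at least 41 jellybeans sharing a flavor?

216

Treat the 8 flavors as pigeonholes.
In the worst case we take at most 40 of each flavor, but all 7 licorice, all 5 vanilla, all 27 grape, all 33 butterscotch, and all 23 coconut (fewer than 40), giving 7 + 5 + 40 + 27 + 33 + 40 + 23 + 40 = 215.
One more jellybean then forces some flavor to 41, so 215 + 1 = 216.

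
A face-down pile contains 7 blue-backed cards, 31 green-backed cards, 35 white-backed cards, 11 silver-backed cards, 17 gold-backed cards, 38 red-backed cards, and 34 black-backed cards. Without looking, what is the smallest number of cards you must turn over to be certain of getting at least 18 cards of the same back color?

In the worst case we take at most 17 of each back color, but all 7 blue-backed and all 11 silver-backed (fewer than 17), giving 7 + 17 + 17 + 11 + 17 + 17 + 17 = 103.
One more card then forces some back color to 18, so 103 + 1 = 104.

104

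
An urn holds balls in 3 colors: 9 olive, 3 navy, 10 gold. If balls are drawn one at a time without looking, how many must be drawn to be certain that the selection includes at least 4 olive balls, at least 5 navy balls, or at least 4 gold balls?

10

Each of the 3 colors has its own threshold; avoid all of them simultaneously.
The worst case stops just short of every target: 3 olive, all 3 navy, 3 gold — 3 + 3 + 3 = 9 balls.
One more ball must push some color to its target, so 9 + 1 = 10.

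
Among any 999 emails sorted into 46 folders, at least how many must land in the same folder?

If each of the 46 folders held at most 21, the total would be at most 46 × 21 = 966 < 999, a contradiction.
So at least one holds ⌈999/46⌉ = 22.

22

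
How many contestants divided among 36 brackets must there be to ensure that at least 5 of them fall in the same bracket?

There are 36 brackets acting as pigeonholes.
With 36 × 4 = 144 contestants we could place exactly 4 in each, with no class reaching 5.
One more forces some class to hold 5, so 144 + 1 = 145.

145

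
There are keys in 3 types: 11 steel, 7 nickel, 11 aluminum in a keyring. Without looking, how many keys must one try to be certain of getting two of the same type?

4

The worst case takes 1 key of each type without reaching 2 of any: 3 × 1 = 3.
The next key must bring some type to 2, so 3 + 1 = 4.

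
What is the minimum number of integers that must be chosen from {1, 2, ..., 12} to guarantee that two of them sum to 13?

Partition {1, …, 12} into 6 pairs: {1,12}, {2,11}, …, {6,7}.
Choosing 6 integers — say the integers 1 through 6 — takes one from each pair and avoids the property.
Choosing 7 forces two into the same pair by pigeonhole, and those sum to 13. So 7.

7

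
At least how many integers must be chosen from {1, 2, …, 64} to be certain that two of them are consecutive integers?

33

Partition {1, …, 64} into 32 pairs: {1,2}, {3,4}, …, {63,64}.
Choosing 32 integers — say the 32 even numbers 2, 4, …, 64 — takes one from each pair and avoids the property.
Choosing 33 forces two into the same pair by pigeonhole, and those are consecutive. So 33.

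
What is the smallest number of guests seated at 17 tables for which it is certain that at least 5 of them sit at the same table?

69

There are 17 tables acting as pigeonholes.
With 17 × 4 = 68 guests we could place exactly 4 in each, with no class reaching 5.
One more forces some class to hold 5, so 68 + 1 = 69.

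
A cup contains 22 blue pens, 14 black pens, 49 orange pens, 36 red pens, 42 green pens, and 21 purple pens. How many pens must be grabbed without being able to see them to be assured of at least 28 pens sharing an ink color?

139

In the worst case we take at most 27 of each ink color, but all 22 blue, all 14 black, and all 21 purple (fewer than 27), giving 22 + 14 + 27 + 27 + 27 + 21 = 138.
One more pen then forces some ink color to 28, so 138 + 1 = 139.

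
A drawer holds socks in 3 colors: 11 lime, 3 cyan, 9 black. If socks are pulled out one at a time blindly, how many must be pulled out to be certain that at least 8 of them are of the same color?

Treat the 3 colors as pigeonholes.
In the worst case we take at most 7 of each color, but all 3 cyan (fewer than 7), giving 7 + 3 + 7 = 17.
One more sock then forces some color to 8, so 17 + 1 = 18.

18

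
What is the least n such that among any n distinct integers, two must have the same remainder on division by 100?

Two integers differ by a multiple of 100 exactly when they share a remainder mod 100.
There are 100 residue classes mod 100, so 100 integers can all lie in distinct classes.
One more integer must repeat a residue, giving a difference divisible by 100. So n = 100 + 1 = 101.

101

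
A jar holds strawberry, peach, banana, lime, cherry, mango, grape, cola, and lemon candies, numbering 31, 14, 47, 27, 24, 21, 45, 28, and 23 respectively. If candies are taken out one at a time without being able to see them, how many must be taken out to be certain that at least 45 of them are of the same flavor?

Treat the 9 flavors as pigeonholes.
In the worst case we take at most 44 of each flavor, but all 31 strawberry, all 14 peach, all 27 lime, all 24 cherry, all 21 mango, all 28 cola, and all 23 lemon (fewer than 44), giving 31 + 14 + 44 + 27 + 24 + 21 + 44 + 28 + 23 = 256.
One more candy then forces some flavor to 45, so 256 + 1 = 257.

257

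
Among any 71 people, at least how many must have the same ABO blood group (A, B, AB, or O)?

18

There are 4 ABO blood groups, which serve as the pigeonholes.
If each of the 4 ABO blood groups held at most 17, the total would be at most 4 × 17 = 68 < 71, a contradiction.
So at least one holds ⌈71/4⌉ = 18.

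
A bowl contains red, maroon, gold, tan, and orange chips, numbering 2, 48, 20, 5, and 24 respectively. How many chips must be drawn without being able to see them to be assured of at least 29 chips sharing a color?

80

In the worst case we take at most 28 of each color, but all 2 red, all 20 gold, all 5 tan, and all 24 orange (fewer than 28), giving 2 + 28 + 20 + 5 + 24 = 79.
One more chip then forces some color to 29, so 79 + 1 = 80.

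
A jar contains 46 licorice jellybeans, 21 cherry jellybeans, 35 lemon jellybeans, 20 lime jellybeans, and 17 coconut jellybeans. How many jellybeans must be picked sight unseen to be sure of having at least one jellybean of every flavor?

The hardest flavor to obtain is coconut: we could draw every other jellybean first — 139 − 17 = 122 jellybeans — without a single coconut one.
The next draw must be coconut, so 122 + 1 = 123.

123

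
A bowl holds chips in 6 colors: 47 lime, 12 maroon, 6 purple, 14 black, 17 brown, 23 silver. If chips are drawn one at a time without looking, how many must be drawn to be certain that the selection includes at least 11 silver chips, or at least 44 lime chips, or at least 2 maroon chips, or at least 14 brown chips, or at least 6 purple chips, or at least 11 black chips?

Each of the 6 colors has its own threshold; avoid all of them simultaneously.
The worst case stops just short of every target: 43 lime, 1 maroon, 5 purple, 10 black, 13 brown, 10 silver — 43 + 1 + 5 + 10 + 13 + 10 = 82 chips.
One more chip must push some color to its target, so 82 + 1 = 83.

83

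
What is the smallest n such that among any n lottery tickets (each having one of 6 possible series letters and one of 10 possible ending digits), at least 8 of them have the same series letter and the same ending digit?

421

There are 6 × 10 = 60 (series letter, ending digit) combinations acting as pigeonholes.
With 60 × 7 = 420 lottery tickets we could place exactly 7 in each, with no (series letter, ending digit) pair reaching 8.
One more forces some (series letter, ending digit) pair to hold 8, so 420 + 1 = 421.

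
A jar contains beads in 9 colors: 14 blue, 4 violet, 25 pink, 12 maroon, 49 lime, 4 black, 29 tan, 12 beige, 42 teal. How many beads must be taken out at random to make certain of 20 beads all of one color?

123

In the worst case we take at most 19 of each color, but all 14 blue, all 4 violet, all 12 maroon, all 4 black, and all 12 beige (fewer than 19), giving 14 + 4 + 19 + 12 + 19 + 4 + 19 + 12 + 19 = 122.
One more bead then forces some color to 20, so 122 + 1 = 123.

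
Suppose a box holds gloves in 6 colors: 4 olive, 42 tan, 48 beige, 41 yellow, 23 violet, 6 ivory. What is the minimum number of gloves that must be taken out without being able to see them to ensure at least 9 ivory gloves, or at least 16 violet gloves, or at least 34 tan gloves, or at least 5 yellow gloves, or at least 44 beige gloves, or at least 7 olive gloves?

The worst case stops just short of every target: all 4 olive, 33 tan, 43 beige, 4 yellow, 15 violet, all 6 ivory — 4 + 33 + 43 + 4 + 15 + 6 = 105 gloves.
One more glove must push some color to its target, so 105 + 1 = 106.

106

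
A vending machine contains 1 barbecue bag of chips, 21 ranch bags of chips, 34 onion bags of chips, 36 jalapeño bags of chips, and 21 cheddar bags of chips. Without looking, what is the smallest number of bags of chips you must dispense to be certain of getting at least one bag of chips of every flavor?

The hardest flavor to obtain is barbecue: we could draw every other bag of chips first — 113 − 1 = 112 bags of chips — without a single barbecue one.
The next draw must be barbecue, so 112 + 1 = 113.

113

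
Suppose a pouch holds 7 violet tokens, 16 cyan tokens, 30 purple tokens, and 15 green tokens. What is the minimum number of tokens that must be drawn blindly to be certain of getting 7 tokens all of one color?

The worst case takes 6 tokens of each color without reaching 7 of any: 4 × 6 = 24.
The next token must bring some color to 7, so 24 + 1 = 25.

25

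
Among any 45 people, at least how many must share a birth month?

4

If each of the 12 months of the year held at most 3, the total would be at most 12 × 3 = 36 < 45, a contradiction.
So at least one holds ⌈45/12⌉ = 4.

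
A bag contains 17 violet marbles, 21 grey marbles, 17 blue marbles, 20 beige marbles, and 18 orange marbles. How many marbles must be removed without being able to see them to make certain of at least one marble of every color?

The hardest color to obtain is violet: we could draw every other marble first — 93 − 17 = 76 marbles — without a single violet one.
The next draw must be violet, so 76 + 1 = 77.

77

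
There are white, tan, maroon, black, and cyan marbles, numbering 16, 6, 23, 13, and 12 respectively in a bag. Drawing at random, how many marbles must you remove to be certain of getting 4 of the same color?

16

Treat the 5 colors as pigeonholes.
The worst case takes 3 marbles of each color without reaching 4 of any: 5 × 3 = 15.
The next marble must bring some color to 4, so 15 + 1 = 16.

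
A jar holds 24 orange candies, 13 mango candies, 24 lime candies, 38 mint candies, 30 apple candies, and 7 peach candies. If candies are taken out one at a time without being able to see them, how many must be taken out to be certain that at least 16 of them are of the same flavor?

In the worst case we take at most 15 of each flavor, but all 13 mango and all 7 peach (fewer than 15), giving 15 + 13 + 15 + 15 + 15 + 7 = 80.
One more candy then forces some flavor to 16, so 80 + 1 = 81.

81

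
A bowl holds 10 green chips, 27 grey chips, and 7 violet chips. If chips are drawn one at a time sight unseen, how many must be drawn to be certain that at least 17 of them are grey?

The worst case draws every non-grey chip first: 10 + 7 = 17.
The next 17 draws are then forced to be grey, giving 17 + 17 = 34.

34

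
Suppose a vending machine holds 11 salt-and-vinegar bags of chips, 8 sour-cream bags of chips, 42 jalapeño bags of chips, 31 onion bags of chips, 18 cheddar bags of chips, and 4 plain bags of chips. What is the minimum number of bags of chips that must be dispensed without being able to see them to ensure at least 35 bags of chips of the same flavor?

107

Treat the 6 flavors as pigeonholes.
In the worst case we take at most 34 of each flavor, but all 11 salt-and-vinegar, all 8 sour-cream, all 31 onion, all 18 cheddar, and all 4 plain (fewer than 34), giving 11 + 8 + 34 + 31 + 18 + 4 = 106.
One more bag of chips then forces some flavor to 35, so 106 + 1 = 107.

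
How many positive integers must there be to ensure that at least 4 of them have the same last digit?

There are 10 possible last digits acting as pigeonholes.
With 10 × 3 = 30 positive integers we could place exactly 3 in each, with no class reaching 4.
One more forces some class to hold 4, so 30 + 1 = 31.

31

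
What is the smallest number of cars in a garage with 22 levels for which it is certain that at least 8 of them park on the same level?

155

There are 22 levels acting as pigeonholes.
With 22 × 7 = 154 cars we could place exactly 7 in each, with no class reaching 8.
One more forces some class to hold 8, so 154 + 1 = 155.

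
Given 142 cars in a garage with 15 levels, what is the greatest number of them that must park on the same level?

10

If each of the 15 levels held at most 9, the total would be at most 15 × 9 = 135 < 142, a contradiction.
So at least one holds ⌈142/15⌉ = 10.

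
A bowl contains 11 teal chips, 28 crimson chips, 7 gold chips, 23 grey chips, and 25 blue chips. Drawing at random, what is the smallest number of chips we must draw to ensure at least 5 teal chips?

88

The worst case draws every non-teal chip first: 28 + 7 + 23 + 25 = 83.
The next 5 draws are then forced to be teal, giving 83 + 5 = 88.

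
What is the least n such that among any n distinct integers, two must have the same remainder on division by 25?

26

Two integers differ by a multiple of 25 exactly when they share a remainder mod 25.
There are 25 residue classes mod 25, so 25 integers can all lie in distinct classes.
One more integer must repeat a residue, giving a difference divisible by 25. So n = 25 + 1 = 26.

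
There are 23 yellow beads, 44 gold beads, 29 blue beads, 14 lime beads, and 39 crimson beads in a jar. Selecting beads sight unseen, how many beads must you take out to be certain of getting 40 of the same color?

145

Treat the 5 colors as pigeonholes.
In the worst case we take at most 39 of each color, but all 23 yellow, all 29 blue, and all 14 lime (fewer than 39), giving 23 + 39 + 29 + 14 + 39 = 144.
One more bead then forces some color to 40, so 144 + 1 = 145.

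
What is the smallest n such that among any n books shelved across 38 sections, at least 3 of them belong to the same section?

There are 38 sections acting as pigeonholes.
With 38 × 2 = 76 books we could place exactly 2 in each, with no class reaching 3.
One more forces some class to hold 3, so 76 + 1 = 77.

77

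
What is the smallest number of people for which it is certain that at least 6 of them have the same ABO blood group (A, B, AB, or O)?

There are 4 ABO blood groups acting as pigeonholes.
With 4 × 5 = 20 people we could place exactly 5 in each, with no class reaching 6.
One more forces some class to hold 6, so 20 + 1 = 21.

21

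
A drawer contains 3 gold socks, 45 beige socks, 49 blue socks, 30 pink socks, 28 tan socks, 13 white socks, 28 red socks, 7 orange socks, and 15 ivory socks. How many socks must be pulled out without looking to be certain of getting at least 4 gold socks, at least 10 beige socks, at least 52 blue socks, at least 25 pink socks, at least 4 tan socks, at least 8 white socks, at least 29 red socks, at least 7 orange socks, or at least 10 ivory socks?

The worst case stops just short of every target: 3 gold, 9 beige, all 49 blue, 24 pink, 3 tan, 7 white, 28 red, 6 orange, 9 ivory — 3 + 9 + 49 + 24 + 3 + 7 + 28 + 6 + 9 = 138 socks.
One more sock must push some color to its target, so 138 + 1 = 139.

139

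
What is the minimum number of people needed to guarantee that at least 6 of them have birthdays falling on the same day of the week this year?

36

There are 7 days of the week acting as pigeonholes.
With 7 × 5 = 35 people we could place exactly 5 in each, with no class reaching 6.
One more forces some class to hold 6, so 35 + 1 = 36.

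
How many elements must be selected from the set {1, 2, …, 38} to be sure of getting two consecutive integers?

20

Partition {1, …, 38} into 19 pairs: {1,2}, {3,4}, …, {37,38}.
Choosing 19 integers — say the 19 even numbers 2, 4, …, 38 — takes one from each pair and avoids the property.
Choosing 20 forces two into the same pair by pigeonhole, and those are consecutive. So 20.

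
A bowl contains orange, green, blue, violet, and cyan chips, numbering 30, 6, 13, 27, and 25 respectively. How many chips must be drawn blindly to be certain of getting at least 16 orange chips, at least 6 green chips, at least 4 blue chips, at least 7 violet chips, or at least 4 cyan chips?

Each of the 5 colors has its own threshold; avoid all of them simultaneously.
The worst case stops just short of every target: 15 orange, 5 green, 3 blue, 6 violet, 3 cyan — 15 + 5 + 3 + 6 + 3 = 32 chips.
One more chip must push some color to its target, so 32 + 1 = 33.

33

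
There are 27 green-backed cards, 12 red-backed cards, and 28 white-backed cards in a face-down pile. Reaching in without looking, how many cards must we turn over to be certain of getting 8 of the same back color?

The worst case takes 7 cards of each back color without reaching 8 of any: 3 × 7 = 21.
The next card must bring some back color to 8, so 21 + 1 = 22.

22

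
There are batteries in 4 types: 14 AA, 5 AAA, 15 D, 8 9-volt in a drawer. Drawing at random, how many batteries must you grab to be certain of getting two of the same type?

Treat the 4 types as pigeonholes.
The worst case takes 1 battery of each type without reaching 2 of any: 4 × 1 = 4.
The next battery must bring some type to 2, so 4 + 1 = 5.

5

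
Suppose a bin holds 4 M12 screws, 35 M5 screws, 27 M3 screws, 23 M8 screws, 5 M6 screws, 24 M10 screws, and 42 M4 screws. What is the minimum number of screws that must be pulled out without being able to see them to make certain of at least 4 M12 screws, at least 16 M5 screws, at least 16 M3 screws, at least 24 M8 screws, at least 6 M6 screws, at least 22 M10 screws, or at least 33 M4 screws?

The worst case stops just short of every target: 3 M12, 15 M5, 15 M3, 23 M8, 5 M6, 21 M10, 32 M4 — 3 + 15 + 15 + 23 + 5 + 21 + 32 = 114 screws.
One more screw must push some size to its target, so 114 + 1 = 115.

115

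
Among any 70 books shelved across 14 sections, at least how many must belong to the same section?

5

The 70 books fall into 14 sections.
If each of the 14 sections held at most 4, the total would be at most 14 × 4 = 56 < 70, a contradiction.
So at least one holds ⌈70/14⌉ = 5.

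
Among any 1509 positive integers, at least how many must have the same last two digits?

16

The 1509 positive integers fall into 100 possible two-digit endings.
If each of the 100 possible two-digit endings held at most 15, the total would be at most 100 × 15 = 1500 < 1509, a contradiction.
So at least one holds ⌈1509/100⌉ = 16.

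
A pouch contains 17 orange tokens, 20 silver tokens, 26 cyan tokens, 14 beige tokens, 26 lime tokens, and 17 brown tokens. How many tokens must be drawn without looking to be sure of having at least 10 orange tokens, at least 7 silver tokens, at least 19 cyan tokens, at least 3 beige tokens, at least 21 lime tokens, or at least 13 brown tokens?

68

The worst case stops just short of every target: 9 orange, 6 silver, 18 cyan, 2 beige, 20 lime, 12 brown — 9 + 6 + 18 + 2 + 20 + 12 = 67 tokens.
One more token must push some color to its target, so 67 + 1 = 68.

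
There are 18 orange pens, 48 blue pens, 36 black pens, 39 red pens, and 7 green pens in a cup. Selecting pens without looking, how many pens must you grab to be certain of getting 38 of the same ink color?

136

In the worst case we take at most 37 of each ink color, but all 18 orange, all 36 black, and all 7 green (fewer than 37), giving 18 + 37 + 36 + 37 + 7 = 135.
One more pen then forces some ink color to 38, so 135 + 1 = 136.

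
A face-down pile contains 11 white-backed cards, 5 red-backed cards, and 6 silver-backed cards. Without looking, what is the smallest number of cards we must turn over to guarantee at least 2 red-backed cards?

19

The worst case draws every non-red-backed card first: 11 + 6 = 17.
The next 2 draws are then forced to be red-backed, giving 17 + 2 = 19.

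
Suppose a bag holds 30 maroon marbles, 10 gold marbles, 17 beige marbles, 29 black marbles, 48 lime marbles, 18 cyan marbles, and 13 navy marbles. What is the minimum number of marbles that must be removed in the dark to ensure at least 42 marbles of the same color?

159

In the worst case we take at most 41 of each color, but all 30 maroon, all 10 gold, all 17 beige, all 29 black, all 18 cyan, and all 13 navy (fewer than 41), giving 30 + 10 + 17 + 29 + 41 + 18 + 13 = 158.
One more marble then forces some color to 42, so 158 + 1 = 159.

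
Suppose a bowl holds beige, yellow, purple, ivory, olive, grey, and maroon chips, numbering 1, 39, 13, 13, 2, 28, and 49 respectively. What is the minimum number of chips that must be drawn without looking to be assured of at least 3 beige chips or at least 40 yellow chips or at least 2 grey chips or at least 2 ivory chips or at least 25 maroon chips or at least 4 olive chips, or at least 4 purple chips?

The worst case stops just short of every target: all 1 beige, 39 yellow, 3 purple, 1 ivory, all 2 olive, 1 grey, 24 maroon — 1 + 39 + 3 + 1 + 2 + 1 + 24 = 71 chips.
One more chip must push some color to its target, so 71 + 1 = 72.

72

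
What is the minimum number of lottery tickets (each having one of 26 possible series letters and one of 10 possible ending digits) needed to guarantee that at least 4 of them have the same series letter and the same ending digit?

There are 26 × 10 = 260 (series letter, ending digit) combinations acting as pigeonholes.
With 260 × 3 = 780 lottery tickets we could place exactly 3 in each, with no (series letter, ending digit) pair reaching 4.
One more forces some (series letter, ending digit) pair to hold 4, so 780 + 1 = 781.

781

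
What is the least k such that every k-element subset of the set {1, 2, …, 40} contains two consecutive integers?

21

Partition {1, …, 40} into 20 pairs: {1,2}, {3,4}, …, {39,40}.
Choosing 20 integers — say the 20 even numbers 2, 4, …, 40 — takes one from each pair and avoids the property.
Choosing 21 forces two into the same pair by pigeonhole, and those are consecutive. So 21.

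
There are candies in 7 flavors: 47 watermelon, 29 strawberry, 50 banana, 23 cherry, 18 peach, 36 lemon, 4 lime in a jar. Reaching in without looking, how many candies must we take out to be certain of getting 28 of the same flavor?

In the worst case we take at most 27 of each flavor, but all 23 cherry, all 18 peach, and all 4 lime (fewer than 27), giving 27 + 27 + 27 + 23 + 18 + 27 + 4 = 153.
One more candy then forces some flavor to 28, so 153 + 1 = 154.

154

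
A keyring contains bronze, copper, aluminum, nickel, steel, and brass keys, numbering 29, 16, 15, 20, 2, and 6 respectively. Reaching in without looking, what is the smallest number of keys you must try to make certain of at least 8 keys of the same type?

In the worst case we take at most 7 of each type, but all 2 steel and all 6 brass (fewer than 7), giving 7 + 7 + 7 + 7 + 2 + 6 = 36.
One more key then forces some type to 8, so 36 + 1 = 37.

37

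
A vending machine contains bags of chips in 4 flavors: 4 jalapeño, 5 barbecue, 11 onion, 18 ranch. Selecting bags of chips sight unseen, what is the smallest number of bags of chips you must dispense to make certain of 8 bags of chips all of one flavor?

Treat the 4 flavors as pigeonholes.
In the worst case we take at most 7 of each flavor, but all 4 jalapeño and all 5 barbecue (fewer than 7), giving 4 + 5 + 7 + 7 = 23.
One more bag of chips then forces some flavor to 8, so 23 + 1 = 24.

24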